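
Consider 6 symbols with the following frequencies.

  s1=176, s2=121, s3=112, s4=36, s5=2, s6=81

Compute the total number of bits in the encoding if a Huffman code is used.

Build the Huffman tree bottom-up:
combine s5(2), s4(36) → 38
combine 38, s6(81) → 119
combine s3(112), 119 → 231
combine s2(121), s1(176) → 297
combine 231, 297 → 528
Each symbol's bit-cost is frequency × depth; summing gives 1213 bits (equivalently 38 + 119 + 231 + 297 + 528).

1213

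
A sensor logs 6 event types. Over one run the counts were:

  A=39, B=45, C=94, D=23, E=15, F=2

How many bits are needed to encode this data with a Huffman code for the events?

478

Greedily combine the two least-frequent nodes:
combine F(2), E(15) → 17
combine 17, D(23) → 40
combine A(39), 40 → 79
combine B(45), 79 → 124
combine C(94), 124 → 218
Each symbol's bit-cost is frequency × depth; summing gives 478 bits (equivalently 17 + 40 + 79 + 124 + 218).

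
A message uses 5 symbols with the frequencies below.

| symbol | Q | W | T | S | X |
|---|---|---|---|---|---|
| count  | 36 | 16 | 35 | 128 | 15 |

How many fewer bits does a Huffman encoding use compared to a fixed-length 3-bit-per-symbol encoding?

261

Fixed-length: 3 bits × 230 symbols = 690 bits.
Huffman merges:
combine X(15), W(16) → 31
combine 31, T(35) → 66
combine Q(36), 66 → 102
combine 102, S(128) → 230
Huffman total = 31 + 66 + 102 + 230 = 429 bits.
Saving = 690 − 429 = 261 bits.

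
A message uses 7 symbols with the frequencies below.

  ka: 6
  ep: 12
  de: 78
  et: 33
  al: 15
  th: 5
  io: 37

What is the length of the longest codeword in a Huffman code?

5

Merge the two lowest-weight nodes at each step:
combine th(5), ka(6) → 11
combine 11, ep(12) → 23
combine al(15), 23 → 38
combine et(33), io(37) → 70
combine 38, 70 → 108
combine de(78), 108 → 186
The first pair merged (th, ka) ends up deepest, at depth 5.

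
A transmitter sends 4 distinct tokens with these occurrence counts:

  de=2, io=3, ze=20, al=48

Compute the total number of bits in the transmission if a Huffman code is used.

Build the Huffman tree bottom-up:
merge de(2) and io(3): 5
merge 5 and ze(20): 25
merge 25 and al(48): 73
Each symbol's bit-cost is frequency × depth; summing gives 103 bits (equivalently 5 + 25 + 73).

103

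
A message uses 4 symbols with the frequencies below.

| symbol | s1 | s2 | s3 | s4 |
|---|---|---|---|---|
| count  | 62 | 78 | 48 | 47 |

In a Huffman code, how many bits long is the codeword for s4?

Build the tree from the bottom:
merge s4(47) and s3(48): 95
merge s1(62) and s2(78): 140
merge 95 and 140: 235
The subtree containing s4 is merged 2 times, so code length = 2.

2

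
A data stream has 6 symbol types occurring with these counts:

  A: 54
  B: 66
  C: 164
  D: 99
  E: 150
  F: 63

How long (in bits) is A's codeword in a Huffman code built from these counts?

3

Repeatedly merge the two smallest:
merge A(54) and F(63): 117
merge B(66) and D(99): 165
merge 117 and E(150): 267
merge C(164) and 165: 329
merge 267 and 329: 596
A's leaf is at depth 3, giving a 3-bit codeword.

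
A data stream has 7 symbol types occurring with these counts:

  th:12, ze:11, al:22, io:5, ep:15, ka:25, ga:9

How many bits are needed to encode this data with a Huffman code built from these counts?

Greedily combine the two least-frequent nodes:
io(5) + ga(9) → 14
ze(11) + th(12) → 23
14 + ep(15) → 29
al(22) + 23 → 45
ka(25) + 29 → 54
45 + 54 → 99
Total encoded bits = sum of merged weights = 14 + 23 + 29 + 45 + 54 + 99 = 264.

264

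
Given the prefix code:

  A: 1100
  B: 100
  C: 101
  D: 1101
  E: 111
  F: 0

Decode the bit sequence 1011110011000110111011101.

CEFFAFDDD

Read left to right; each codeword is recognised as soon as it completes (prefix code):
  101→C | 111→E | 0→F | 0→F | 1100→A | 0→F | 1101→D | 1101→D | 1101→D
Decoded message: CEFFAFDDD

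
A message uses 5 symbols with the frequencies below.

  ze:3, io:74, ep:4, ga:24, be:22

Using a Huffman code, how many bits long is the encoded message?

216

Greedily combine the two least-frequent nodes:
merge ze(3) and ep(4): 7
merge 7 and be(22): 29
merge ga(24) and 29: 53
merge 53 and io(74): 127
The encoded length is the sum of every internal node's weight: 7 + 29 + 53 + 127 = 216 bits.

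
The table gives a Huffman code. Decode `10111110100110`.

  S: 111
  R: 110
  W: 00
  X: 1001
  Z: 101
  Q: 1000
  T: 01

ZSZWR

Read left to right; each codeword is recognised as soon as it completes (prefix code):
  101→Z | 111→S | 101→Z | 00→W | 110→R
Decoded message: ZSZWR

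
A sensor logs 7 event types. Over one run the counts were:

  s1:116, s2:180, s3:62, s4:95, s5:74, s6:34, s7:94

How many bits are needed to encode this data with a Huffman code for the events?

1765

Merge the two smallest weights repeatedly:
combine s6(34), s3(62) → 96
combine s5(74), s7(94) → 168
combine s4(95), 96 → 191
combine s1(116), 168 → 284
combine s2(180), 191 → 371
combine 284, 371 → 655
The encoded length is the sum of every internal node's weight: 96 + 168 + 191 + 284 + 371 + 655 = 1765 bits.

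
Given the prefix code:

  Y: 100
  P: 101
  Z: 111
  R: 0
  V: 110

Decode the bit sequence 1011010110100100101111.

Read left to right; each codeword is recognised as soon as it completes (prefix code):
  101→P | 101→P | 0→R | 110→V | 100→Y | 100→Y | 101→P | 111→Z
Decoded message: PPRVYYPZ

PPRVYYPZ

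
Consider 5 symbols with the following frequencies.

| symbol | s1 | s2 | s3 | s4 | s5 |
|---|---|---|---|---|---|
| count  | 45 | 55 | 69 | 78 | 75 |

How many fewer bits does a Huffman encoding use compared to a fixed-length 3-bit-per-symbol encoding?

Fixed-length: 3 bits × 322 symbols = 966 bits.
Huffman merges:
combine s1(45), s2(55) → 100
combine s3(69), s5(75) → 144
combine s4(78), 100 → 178
combine 144, 178 → 322
Huffman total = 100 + 144 + 178 + 322 = 744 bits.
Saving = 966 − 744 = 222 bits.

222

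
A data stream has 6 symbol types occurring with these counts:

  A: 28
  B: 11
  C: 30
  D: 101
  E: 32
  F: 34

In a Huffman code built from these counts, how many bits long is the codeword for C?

Huffman merges, smallest pair first:
B(11) + A(28) → 39
C(30) + E(32) → 62
F(34) + 39 → 73
62 + 73 → 135
D(101) + 135 → 236
The subtree containing C is merged 3 times, so code length = 3.

3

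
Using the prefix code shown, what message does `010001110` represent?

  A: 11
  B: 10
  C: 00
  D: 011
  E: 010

Read left to right; each codeword is recognised as soon as it completes (prefix code):
  010→E | 00→C | 11→A | 10→B
Decoded message: ECAB

ECAB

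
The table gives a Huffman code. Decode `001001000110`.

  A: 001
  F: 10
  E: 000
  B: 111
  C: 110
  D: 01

AAEC

Read left to right; each codeword is recognised as soon as it completes (prefix code):
  001→A | 001→A | 000→E | 110→C
Decoded message: AAEC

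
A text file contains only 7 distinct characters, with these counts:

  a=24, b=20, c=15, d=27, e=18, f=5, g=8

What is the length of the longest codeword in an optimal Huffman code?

Merge the two lowest-weight nodes at each step:
merge f(5) and g(8): 13
merge 13 and c(15): 28
merge e(18) and b(20): 38
merge a(24) and d(27): 51
merge 28 and 38: 66
merge 51 and 66: 117
The rarest symbols sit at the bottom; the longest codeword is 4 bits.

4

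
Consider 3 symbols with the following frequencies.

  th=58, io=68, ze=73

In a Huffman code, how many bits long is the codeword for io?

2

Build the tree from the bottom:
merge th(58) and io(68): 126
merge ze(73) and 126: 199
io's leaf is at depth 2, giving a 2-bit codeword.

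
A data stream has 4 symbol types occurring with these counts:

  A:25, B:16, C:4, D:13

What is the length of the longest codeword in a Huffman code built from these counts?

3

Merge the two lowest-weight nodes at each step:
C(4) + D(13) → 17
B(16) + 17 → 33
A(25) + 33 → 58
The rarest symbols sit at the bottom; the longest codeword is 3 bits.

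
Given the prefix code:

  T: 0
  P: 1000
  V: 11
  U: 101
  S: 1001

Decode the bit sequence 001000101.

TTPU

Read left to right; each codeword is recognised as soon as it completes (prefix code):
  0→T | 0→T | 1000→P | 101→U
Decoded message: TTPU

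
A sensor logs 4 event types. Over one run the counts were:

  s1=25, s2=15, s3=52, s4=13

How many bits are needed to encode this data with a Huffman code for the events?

186

Merge the two smallest weights repeatedly:
s4(13) + s2(15) → 28
s1(25) + 28 → 53
s3(52) + 53 → 105
Total encoded bits = sum of merged weights = 28 + 53 + 105 = 186.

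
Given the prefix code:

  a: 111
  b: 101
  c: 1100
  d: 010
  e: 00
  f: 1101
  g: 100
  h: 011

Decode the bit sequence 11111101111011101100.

Read left to right; each codeword is recognised as soon as it completes (prefix code):
  111→a | 111→a | 011→h | 1101→f | 1101→f | 100→g
Decoded message: aahffg

aahffg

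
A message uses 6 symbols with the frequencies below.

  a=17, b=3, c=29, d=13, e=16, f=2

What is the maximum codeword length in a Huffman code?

Merge the two lowest-weight nodes at each step:
merge f(2) and b(3): 5
merge 5 and d(13): 18
merge e(16) and a(17): 33
merge 18 and c(29): 47
merge 33 and 47: 80
The rarest symbols sit at the bottom; the longest codeword is 4 bits.

4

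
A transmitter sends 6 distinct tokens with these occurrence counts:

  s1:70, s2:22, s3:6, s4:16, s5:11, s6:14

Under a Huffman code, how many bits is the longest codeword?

Merge the two lowest-weight nodes at each step:
combine s3(6), s5(11) → 17
combine s6(14), s4(16) → 30
combine 17, s2(22) → 39
combine 30, 39 → 69
combine 69, s1(70) → 139
The rarest symbols sit at the bottom; the longest codeword is 4 bits.

4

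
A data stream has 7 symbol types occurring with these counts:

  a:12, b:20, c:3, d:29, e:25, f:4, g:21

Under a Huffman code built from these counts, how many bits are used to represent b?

Repeatedly merge the two smallest:
combine c(3), f(4) → 7
combine 7, a(12) → 19
combine 19, b(20) → 39
combine g(21), e(25) → 46
combine d(29), 39 → 68
combine 46, 68 → 114
b sits 3 levels below the root, so its codeword is 3 bits.

3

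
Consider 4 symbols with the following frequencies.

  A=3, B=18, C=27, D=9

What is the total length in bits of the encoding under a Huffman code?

99

Build the Huffman tree bottom-up:
combine A(3), D(9) → 12
combine 12, B(18) → 30
combine C(27), 30 → 57
Each symbol's bit-cost is frequency × depth; summing gives 99 bits (equivalently 12 + 30 + 57).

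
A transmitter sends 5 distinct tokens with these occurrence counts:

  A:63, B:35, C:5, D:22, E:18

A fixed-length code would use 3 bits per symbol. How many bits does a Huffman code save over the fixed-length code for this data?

138

Fixed-length: 3 bits × 143 symbols = 429 bits.
Huffman merges:
combine C(5), E(18) → 23
combine D(22), 23 → 45
combine B(35), 45 → 80
combine A(63), 80 → 143
Huffman total = 23 + 45 + 80 + 143 = 291 bits.
Saving = 429 − 291 = 138 bits.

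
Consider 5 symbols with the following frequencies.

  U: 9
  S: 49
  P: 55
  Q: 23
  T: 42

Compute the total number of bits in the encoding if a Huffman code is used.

388

Build the Huffman tree bottom-up:
combine U(9), Q(23) → 32
combine 32, T(42) → 74
combine S(49), P(55) → 104
combine 74, 104 → 178
The encoded length is the sum of every internal node's weight: 32 + 74 + 104 + 178 = 388 bits.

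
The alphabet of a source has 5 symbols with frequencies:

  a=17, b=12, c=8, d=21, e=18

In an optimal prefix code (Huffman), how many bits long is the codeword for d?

2

Huffman merges, smallest pair first:
merge c(8) and b(12): 20
merge a(17) and e(18): 35
merge 20 and d(21): 41
merge 35 and 41: 76
The subtree containing d is merged 2 times, so code length = 2.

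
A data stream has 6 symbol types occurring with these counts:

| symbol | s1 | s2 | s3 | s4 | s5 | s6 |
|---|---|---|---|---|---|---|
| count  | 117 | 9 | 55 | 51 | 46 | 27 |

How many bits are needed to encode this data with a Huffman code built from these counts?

Greedily combine the two least-frequent nodes:
merge s2(9) and s6(27): 36
merge 36 and s5(46): 82
merge s4(51) and s3(55): 106
merge 82 and 106: 188
merge s1(117) and 188: 305
Total encoded bits = sum of merged weights = 36 + 82 + 106 + 188 + 305 = 717.

717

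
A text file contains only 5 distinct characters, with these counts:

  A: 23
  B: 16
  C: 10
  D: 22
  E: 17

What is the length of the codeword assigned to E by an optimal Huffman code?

2

Build the tree from the bottom:
C(10) + B(16) → 26
E(17) + D(22) → 39
A(23) + 26 → 49
39 + 49 → 88
E's leaf is at depth 2, giving a 2-bit codeword.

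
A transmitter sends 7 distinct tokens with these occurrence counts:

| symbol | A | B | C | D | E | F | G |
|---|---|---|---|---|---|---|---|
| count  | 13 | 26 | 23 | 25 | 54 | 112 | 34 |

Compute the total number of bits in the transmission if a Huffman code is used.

724

Greedily combine the two least-frequent nodes:
combine A(13), C(23) → 36
combine D(25), B(26) → 51
combine G(34), 36 → 70
combine 51, E(54) → 105
combine 70, 105 → 175
combine F(112), 175 → 287
Total encoded bits = sum of merged weights = 36 + 51 + 70 + 105 + 175 + 287 = 724.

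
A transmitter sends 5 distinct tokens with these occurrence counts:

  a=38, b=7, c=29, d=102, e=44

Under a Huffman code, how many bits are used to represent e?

2

Repeatedly merge the two smallest:
b(7) + c(29) → 36
36 + a(38) → 74
e(44) + 74 → 118
d(102) + 118 → 220
The subtree containing e is merged 2 times, so code length = 2.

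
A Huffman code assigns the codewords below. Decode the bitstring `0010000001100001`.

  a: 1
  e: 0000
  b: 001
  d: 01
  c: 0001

bebaea

Read left to right; each codeword is recognised as soon as it completes (prefix code):
  001→b | 0000→e | 001→b | 1→a | 0000→e | 1→a
Decoded message: bebaea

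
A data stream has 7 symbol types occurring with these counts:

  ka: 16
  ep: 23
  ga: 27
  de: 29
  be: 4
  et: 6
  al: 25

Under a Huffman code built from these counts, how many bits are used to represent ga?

2

Huffman merges, smallest pair first:
be(4) + et(6) → 10
10 + ka(16) → 26
ep(23) + al(25) → 48
26 + ga(27) → 53
de(29) + 48 → 77
53 + 77 → 130
ga's leaf is at depth 2, giving a 2-bit codeword.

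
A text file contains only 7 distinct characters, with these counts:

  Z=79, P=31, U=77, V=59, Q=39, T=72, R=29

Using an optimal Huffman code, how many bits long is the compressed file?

1062

Build the Huffman tree bottom-up:
combine R(29), P(31) → 60
combine Q(39), V(59) → 98
combine 60, T(72) → 132
combine U(77), Z(79) → 156
combine 98, 132 → 230
combine 156, 230 → 386
Each symbol's bit-cost is frequency × depth; summing gives 1062 bits (equivalently 60 + 98 + 132 + 156 + 230 + 386).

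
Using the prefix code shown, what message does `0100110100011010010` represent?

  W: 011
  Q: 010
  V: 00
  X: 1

QWQVXXQQ

Read left to right; each codeword is recognised as soon as it completes (prefix code):
  010→Q | 011→W | 010→Q | 00→V | 1→X | 1→X | 010→Q | 010→Q
Decoded message: QWQVXXQQ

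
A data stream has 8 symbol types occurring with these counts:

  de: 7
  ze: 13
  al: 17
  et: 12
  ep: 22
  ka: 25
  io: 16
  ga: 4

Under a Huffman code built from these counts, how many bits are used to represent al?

Repeatedly merge the two smallest:
merge ga(4) and de(7): 11
merge 11 and et(12): 23
merge ze(13) and io(16): 29
merge al(17) and ep(22): 39
merge 23 and ka(25): 48
merge 29 and 39: 68
merge 48 and 68: 116
al sits 3 levels below the root, so its codeword is 3 bits.

3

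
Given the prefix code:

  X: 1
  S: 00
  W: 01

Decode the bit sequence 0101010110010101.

WWWWXSXWW

Read left to right; each codeword is recognised as soon as it completes (prefix code):
  01→W | 01→W | 01→W | 01→W | 1→X | 00→S | 1→X | 01→W | 01→W
Decoded message: WWWWXSXWW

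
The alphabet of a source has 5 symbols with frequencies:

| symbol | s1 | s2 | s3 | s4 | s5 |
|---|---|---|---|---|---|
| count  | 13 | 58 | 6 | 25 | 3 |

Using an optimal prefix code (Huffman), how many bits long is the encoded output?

183

Merge the two smallest weights repeatedly:
combine s5(3), s3(6) → 9
combine 9, s1(13) → 22
combine 22, s4(25) → 47
combine 47, s2(58) → 105
Total encoded bits = sum of merged weights = 9 + 22 + 47 + 105 = 183.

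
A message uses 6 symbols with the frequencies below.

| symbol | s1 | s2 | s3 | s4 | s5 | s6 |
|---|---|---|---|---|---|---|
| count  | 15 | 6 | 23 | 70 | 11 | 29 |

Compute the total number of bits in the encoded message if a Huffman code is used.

339

Greedily combine the two least-frequent nodes:
combine s2(6), s5(11) → 17
combine s1(15), 17 → 32
combine s3(23), s6(29) → 52
combine 32, 52 → 84
combine s4(70), 84 → 154
Each symbol's bit-cost is frequency × depth; summing gives 339 bits (equivalently 17 + 32 + 52 + 84 + 154).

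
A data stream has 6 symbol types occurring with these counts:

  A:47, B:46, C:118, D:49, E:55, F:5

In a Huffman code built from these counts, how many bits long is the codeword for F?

Build the tree from the bottom:
merge F(5) and B(46): 51
merge A(47) and D(49): 96
merge 51 and E(55): 106
merge 96 and 106: 202
merge C(118) and 202: 320
F's leaf is at depth 4, giving a 4-bit codeword.

4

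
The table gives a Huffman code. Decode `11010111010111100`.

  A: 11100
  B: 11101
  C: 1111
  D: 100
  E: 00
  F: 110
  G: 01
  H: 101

Read left to right; each codeword is recognised as soon as it completes (prefix code):
  110→F | 101→H | 110→F | 101→H | 11100→A
Decoded message: FHFHA

FHFHA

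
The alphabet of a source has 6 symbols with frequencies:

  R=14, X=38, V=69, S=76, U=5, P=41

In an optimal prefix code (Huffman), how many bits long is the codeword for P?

Repeatedly merge the two smallest:
combine U(5), R(14) → 19
combine 19, X(38) → 57
combine P(41), 57 → 98
combine V(69), S(76) → 145
combine 98, 145 → 243
P sits 2 levels below the root, so its codeword is 2 bits.

2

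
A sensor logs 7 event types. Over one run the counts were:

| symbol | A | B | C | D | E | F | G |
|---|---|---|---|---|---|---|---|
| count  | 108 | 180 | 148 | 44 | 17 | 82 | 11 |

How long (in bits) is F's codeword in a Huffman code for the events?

Repeatedly merge the two smallest:
merge G(11) and E(17): 28
merge 28 and D(44): 72
merge 72 and F(82): 154
merge A(108) and C(148): 256
merge 154 and B(180): 334
merge 256 and 334: 590
F sits 3 levels below the root, so its codeword is 3 bits.

3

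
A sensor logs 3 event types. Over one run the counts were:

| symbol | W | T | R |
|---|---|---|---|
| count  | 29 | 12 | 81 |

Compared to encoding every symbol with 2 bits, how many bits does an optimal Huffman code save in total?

Fixed-length: 2 bits × 122 symbols = 244 bits.
Huffman merges:
merge T(12) and W(29): 41
merge 41 and R(81): 122
Huffman total = 41 + 122 = 163 bits.
Saving = 244 − 163 = 81 bits.

81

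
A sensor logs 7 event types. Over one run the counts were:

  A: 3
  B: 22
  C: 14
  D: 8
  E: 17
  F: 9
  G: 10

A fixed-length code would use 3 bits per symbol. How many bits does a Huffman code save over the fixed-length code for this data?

Fixed-length: 3 bits × 83 symbols = 249 bits.
Huffman merges:
combine A(3), D(8) → 11
combine F(9), G(10) → 19
combine 11, C(14) → 25
combine E(17), 19 → 36
combine B(22), 25 → 47
combine 36, 47 → 83
Huffman total = 11 + 19 + 25 + 36 + 47 + 83 = 221 bits.
Saving = 249 − 221 = 28 bits.

28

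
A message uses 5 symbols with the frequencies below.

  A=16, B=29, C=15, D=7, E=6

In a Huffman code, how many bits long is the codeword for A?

Repeatedly merge the two smallest:
combine E(6), D(7) → 13
combine 13, C(15) → 28
combine A(16), 28 → 44
combine B(29), 44 → 73
A sits 2 levels below the root, so its codeword is 2 bits.

2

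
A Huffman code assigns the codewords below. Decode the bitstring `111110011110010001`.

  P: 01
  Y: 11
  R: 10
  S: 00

YYRPYRPSP

Read left to right; each codeword is recognised as soon as it completes (prefix code):
  11→Y | 11→Y | 10→R | 01→P | 11→Y | 10→R | 01→P | 00→S | 01→P
Decoded message: YYRPYRPSP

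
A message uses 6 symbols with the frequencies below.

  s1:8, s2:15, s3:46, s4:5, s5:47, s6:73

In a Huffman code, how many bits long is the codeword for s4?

4

Repeatedly merge the two smallest:
combine s4(5), s1(8) → 13
combine 13, s2(15) → 28
combine 28, s3(46) → 74
combine s5(47), s6(73) → 120
combine 74, 120 → 194
The subtree containing s4 is merged 4 times, so code length = 4.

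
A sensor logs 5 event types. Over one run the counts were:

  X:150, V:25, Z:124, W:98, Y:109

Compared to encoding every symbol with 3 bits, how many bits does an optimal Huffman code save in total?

383

Fixed-length: 3 bits × 506 symbols = 1518 bits.
Huffman merges:
combine V(25), W(98) → 123
combine Y(109), 123 → 232
combine Z(124), X(150) → 274
combine 232, 274 → 506
Huffman total = 123 + 232 + 274 + 506 = 1135 bits.
Saving = 1518 − 1135 = 383 bits.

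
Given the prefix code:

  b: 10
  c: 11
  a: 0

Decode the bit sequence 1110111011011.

Read left to right; each codeword is recognised as soon as it completes (prefix code):
  11→c | 10→b | 11→c | 10→b | 11→c | 0→a | 11→c
Decoded message: cbcbcac

cbcbcac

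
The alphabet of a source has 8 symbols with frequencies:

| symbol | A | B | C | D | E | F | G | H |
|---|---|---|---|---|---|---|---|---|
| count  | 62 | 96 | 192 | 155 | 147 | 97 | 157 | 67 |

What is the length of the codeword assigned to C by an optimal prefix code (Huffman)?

Repeatedly merge the two smallest:
combine A(62), H(67) → 129
combine B(96), F(97) → 193
combine 129, E(147) → 276
combine D(155), G(157) → 312
combine C(192), 193 → 385
combine 276, 312 → 588
combine 385, 588 → 973
C sits 2 levels below the root, so its codeword is 2 bits.

2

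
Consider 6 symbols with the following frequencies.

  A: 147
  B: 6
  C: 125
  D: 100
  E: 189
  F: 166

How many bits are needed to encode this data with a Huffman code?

1803

Greedily combine the two least-frequent nodes:
merge B(6) and D(100): 106
merge 106 and C(125): 231
merge A(147) and F(166): 313
merge E(189) and 231: 420
merge 313 and 420: 733
Each symbol's bit-cost is frequency × depth; summing gives 1803 bits (equivalently 106 + 231 + 313 + 420 + 733).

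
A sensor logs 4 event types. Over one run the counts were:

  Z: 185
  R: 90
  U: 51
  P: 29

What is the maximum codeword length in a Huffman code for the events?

3

Merge the two lowest-weight nodes at each step:
P(29) + U(51) → 80
80 + R(90) → 170
170 + Z(185) → 355
The rarest symbols sit at the bottom; the longest codeword is 3 bits.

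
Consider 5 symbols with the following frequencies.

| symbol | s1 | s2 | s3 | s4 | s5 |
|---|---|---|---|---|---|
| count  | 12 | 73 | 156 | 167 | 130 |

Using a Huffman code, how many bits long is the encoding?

Build the Huffman tree bottom-up:
s1(12) + s2(73) → 85
85 + s5(130) → 215
s3(156) + s4(167) → 323
215 + 323 → 538
Total encoded bits = sum of merged weights = 85 + 215 + 323 + 538 = 1161.

1161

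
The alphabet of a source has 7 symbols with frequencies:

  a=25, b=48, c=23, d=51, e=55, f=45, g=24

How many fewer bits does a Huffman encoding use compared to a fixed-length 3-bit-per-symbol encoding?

59

Fixed-length: 3 bits × 271 symbols = 813 bits.
Huffman merges:
merge c(23) and g(24): 47
merge a(25) and f(45): 70
merge 47 and b(48): 95
merge d(51) and e(55): 106
merge 70 and 95: 165
merge 106 and 165: 271
Huffman total = 47 + 70 + 95 + 106 + 165 + 271 = 754 bits.
Saving = 813 − 754 = 59 bits.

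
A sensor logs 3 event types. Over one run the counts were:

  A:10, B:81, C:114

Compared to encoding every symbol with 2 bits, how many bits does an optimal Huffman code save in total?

114

Fixed-length: 2 bits × 205 symbols = 410 bits.
Huffman merges:
merge A(10) and B(81): 91
merge 91 and C(114): 205
Huffman total = 91 + 205 = 296 bits.
Saving = 410 − 296 = 114 bits.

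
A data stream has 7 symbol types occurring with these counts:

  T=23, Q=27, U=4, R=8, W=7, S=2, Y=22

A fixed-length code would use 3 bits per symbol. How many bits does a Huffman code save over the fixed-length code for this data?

Fixed-length: 3 bits × 93 symbols = 279 bits.
Huffman merges:
combine S(2), U(4) → 6
combine 6, W(7) → 13
combine R(8), 13 → 21
combine 21, Y(22) → 43
combine T(23), Q(27) → 50
combine 43, 50 → 93
Huffman total = 6 + 13 + 21 + 43 + 50 + 93 = 226 bits.
Saving = 279 − 226 = 53 bits.

53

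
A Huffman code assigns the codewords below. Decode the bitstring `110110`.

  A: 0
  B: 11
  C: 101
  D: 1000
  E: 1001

Read left to right; each codeword is recognised as soon as it completes (prefix code):
  11→B | 0→A | 11→B | 0→A
Decoded message: BABA

BABA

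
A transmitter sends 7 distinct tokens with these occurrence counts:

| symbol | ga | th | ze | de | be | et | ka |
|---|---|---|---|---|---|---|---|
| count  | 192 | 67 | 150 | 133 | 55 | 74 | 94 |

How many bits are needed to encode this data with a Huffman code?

Merge the two smallest weights repeatedly:
be(55) + th(67) → 122
et(74) + ka(94) → 168
122 + de(133) → 255
ze(150) + 168 → 318
ga(192) + 255 → 447
318 + 447 → 765
The encoded length is the sum of every internal node's weight: 122 + 168 + 255 + 318 + 447 + 765 = 2075 bits.

2075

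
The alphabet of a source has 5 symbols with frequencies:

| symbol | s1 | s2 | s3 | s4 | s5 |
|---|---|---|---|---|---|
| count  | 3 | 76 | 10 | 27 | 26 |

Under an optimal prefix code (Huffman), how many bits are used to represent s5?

3

Repeatedly merge the two smallest:
merge s1(3) and s3(10): 13
merge 13 and s5(26): 39
merge s4(27) and 39: 66
merge 66 and s2(76): 142
s5's leaf is at depth 3, giving a 3-bit codeword.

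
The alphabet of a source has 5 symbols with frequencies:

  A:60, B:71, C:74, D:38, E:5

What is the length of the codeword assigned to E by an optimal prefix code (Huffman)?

Build the tree from the bottom:
combine E(5), D(38) → 43
combine 43, A(60) → 103
combine B(71), C(74) → 145
combine 103, 145 → 248
The subtree containing E is merged 3 times, so code length = 3.

3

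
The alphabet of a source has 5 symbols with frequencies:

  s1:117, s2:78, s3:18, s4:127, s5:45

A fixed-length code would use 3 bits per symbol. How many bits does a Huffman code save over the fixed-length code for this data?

Fixed-length: 3 bits × 385 symbols = 1155 bits.
Huffman merges:
s3(18) + s5(45) → 63
63 + s2(78) → 141
s1(117) + s4(127) → 244
141 + 244 → 385
Huffman total = 63 + 141 + 244 + 385 = 833 bits.
Saving = 1155 − 833 = 322 bits.

322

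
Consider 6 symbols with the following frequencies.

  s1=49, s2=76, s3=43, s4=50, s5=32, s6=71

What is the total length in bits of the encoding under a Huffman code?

816

Build the Huffman tree bottom-up:
combine s5(32), s3(43) → 75
combine s1(49), s4(50) → 99
combine s6(71), 75 → 146
combine s2(76), 99 → 175
combine 146, 175 → 321
The encoded length is the sum of every internal node's weight: 75 + 99 + 146 + 175 + 321 = 816 bits.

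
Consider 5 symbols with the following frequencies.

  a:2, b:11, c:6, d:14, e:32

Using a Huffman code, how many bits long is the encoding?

125

Greedily combine the two least-frequent nodes:
combine a(2), c(6) → 8
combine 8, b(11) → 19
combine d(14), 19 → 33
combine e(32), 33 → 65
The encoded length is the sum of every internal node's weight: 8 + 19 + 33 + 65 = 125 bits.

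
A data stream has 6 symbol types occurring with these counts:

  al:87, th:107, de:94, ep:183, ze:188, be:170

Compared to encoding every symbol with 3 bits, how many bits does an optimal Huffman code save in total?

371

Fixed-length: 3 bits × 829 symbols = 2487 bits.
Huffman merges:
merge al(87) and de(94): 181
merge th(107) and be(170): 277
merge 181 and ep(183): 364
merge ze(188) and 277: 465
merge 364 and 465: 829
Huffman total = 181 + 277 + 364 + 465 + 829 = 2116 bits.
Saving = 2487 − 2116 = 371 bits.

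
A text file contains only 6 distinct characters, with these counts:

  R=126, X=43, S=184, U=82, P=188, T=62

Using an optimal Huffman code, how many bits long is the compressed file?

Greedily combine the two least-frequent nodes:
X(43) + T(62) → 105
U(82) + 105 → 187
R(126) + S(184) → 310
187 + P(188) → 375
310 + 375 → 685
The encoded length is the sum of every internal node's weight: 105 + 187 + 310 + 375 + 685 = 1662 bits.

1662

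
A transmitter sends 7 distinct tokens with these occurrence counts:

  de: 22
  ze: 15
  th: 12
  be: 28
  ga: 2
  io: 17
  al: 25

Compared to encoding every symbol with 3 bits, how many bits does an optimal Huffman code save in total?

Fixed-length: 3 bits × 121 symbols = 363 bits.
Huffman merges:
ga(2) + th(12) → 14
14 + ze(15) → 29
io(17) + de(22) → 39
al(25) + be(28) → 53
29 + 39 → 68
53 + 68 → 121
Huffman total = 14 + 29 + 39 + 53 + 68 + 121 = 324 bits.
Saving = 363 − 324 = 39 bits.

39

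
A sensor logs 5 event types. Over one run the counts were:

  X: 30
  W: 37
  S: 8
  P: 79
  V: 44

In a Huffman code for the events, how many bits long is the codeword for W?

3

Build the tree from the bottom:
combine S(8), X(30) → 38
combine W(37), 38 → 75
combine V(44), 75 → 119
combine P(79), 119 → 198
The subtree containing W is merged 3 times, so code length = 3.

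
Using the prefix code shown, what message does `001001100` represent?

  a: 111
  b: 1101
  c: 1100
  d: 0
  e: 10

ddedc

Read left to right; each codeword is recognised as soon as it completes (prefix code):
  0→d | 0→d | 10→e | 0→d | 1100→c
Decoded message: ddedc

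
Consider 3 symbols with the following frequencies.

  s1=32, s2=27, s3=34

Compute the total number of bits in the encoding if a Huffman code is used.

Greedily combine the two least-frequent nodes:
combine s2(27), s1(32) → 59
combine s3(34), 59 → 93
Total encoded bits = sum of merged weights = 59 + 93 = 152.

152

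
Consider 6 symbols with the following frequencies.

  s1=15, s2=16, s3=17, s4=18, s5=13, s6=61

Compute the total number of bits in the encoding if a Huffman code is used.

Merge the two smallest weights repeatedly:
merge s5(13) and s1(15): 28
merge s2(16) and s3(17): 33
merge s4(18) and 28: 46
merge 33 and 46: 79
merge s6(61) and 79: 140
The encoded length is the sum of every internal node's weight: 28 + 33 + 46 + 79 + 140 = 326 bits.

326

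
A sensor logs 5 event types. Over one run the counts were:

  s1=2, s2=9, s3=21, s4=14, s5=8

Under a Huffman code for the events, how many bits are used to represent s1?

4

Repeatedly merge the two smallest:
s1(2) + s5(8) → 10
s2(9) + 10 → 19
s4(14) + 19 → 33
s3(21) + 33 → 54
s1 sits 4 levels below the root, so its codeword is 4 bits.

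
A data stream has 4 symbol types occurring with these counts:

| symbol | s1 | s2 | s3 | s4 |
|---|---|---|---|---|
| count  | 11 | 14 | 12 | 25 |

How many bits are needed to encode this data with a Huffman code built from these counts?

122

Build the Huffman tree bottom-up:
merge s1(11) and s3(12): 23
merge s2(14) and 23: 37
merge s4(25) and 37: 62
Total encoded bits = sum of merged weights = 23 + 37 + 62 = 122.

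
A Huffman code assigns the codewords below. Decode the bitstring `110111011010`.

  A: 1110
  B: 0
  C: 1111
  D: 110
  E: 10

Read left to right; each codeword is recognised as soon as it completes (prefix code):
  110→D | 1110→A | 110→D | 10→E
Decoded message: DADE

DADE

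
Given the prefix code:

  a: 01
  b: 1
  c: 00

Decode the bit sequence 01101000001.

abacca

Read left to right; each codeword is recognised as soon as it completes (prefix code):
  01→a | 1→b | 01→a | 00→c | 00→c | 01→a
Decoded message: abacca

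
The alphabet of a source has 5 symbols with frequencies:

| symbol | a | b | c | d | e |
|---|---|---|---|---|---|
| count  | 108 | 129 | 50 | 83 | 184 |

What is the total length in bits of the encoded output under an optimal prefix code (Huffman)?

1241

Build the Huffman tree bottom-up:
merge c(50) and d(83): 133
merge a(108) and b(129): 237
merge 133 and e(184): 317
merge 237 and 317: 554
Total encoded bits = sum of merged weights = 133 + 237 + 317 + 554 = 1241.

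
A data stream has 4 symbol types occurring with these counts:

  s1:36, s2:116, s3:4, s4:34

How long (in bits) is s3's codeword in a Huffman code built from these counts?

3

Repeatedly merge the two smallest:
s3(4) + s4(34) → 38
s1(36) + 38 → 74
74 + s2(116) → 190
s3's leaf is at depth 3, giving a 3-bit codeword.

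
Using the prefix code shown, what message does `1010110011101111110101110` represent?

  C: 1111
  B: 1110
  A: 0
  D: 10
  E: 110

DDEABCEDB

Read left to right; each codeword is recognised as soon as it completes (prefix code):
  10→D | 10→D | 110→E | 0→A | 1110→B | 1111→C | 110→E | 10→D | 1110→B
Decoded message: DDEABCEDB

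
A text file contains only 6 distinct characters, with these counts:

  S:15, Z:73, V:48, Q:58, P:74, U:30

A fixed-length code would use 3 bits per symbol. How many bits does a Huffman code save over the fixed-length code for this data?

Fixed-length: 3 bits × 298 symbols = 894 bits.
Huffman merges:
S(15) + U(30) → 45
45 + V(48) → 93
Q(58) + Z(73) → 131
P(74) + 93 → 167
131 + 167 → 298
Huffman total = 45 + 93 + 131 + 167 + 298 = 734 bits.
Saving = 894 − 734 = 160 bits.

160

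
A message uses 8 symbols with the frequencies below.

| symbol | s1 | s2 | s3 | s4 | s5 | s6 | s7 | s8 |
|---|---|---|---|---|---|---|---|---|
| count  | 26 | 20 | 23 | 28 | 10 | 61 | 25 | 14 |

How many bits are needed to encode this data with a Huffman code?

Build the Huffman tree bottom-up:
merge s5(10) and s8(14): 24
merge s2(20) and s3(23): 43
merge 24 and s7(25): 49
merge s1(26) and s4(28): 54
merge 43 and 49: 92
merge 54 and s6(61): 115
merge 92 and 115: 207
Each symbol's bit-cost is frequency × depth; summing gives 584 bits (equivalently 24 + 43 + 49 + 54 + 92 + 115 + 207).

584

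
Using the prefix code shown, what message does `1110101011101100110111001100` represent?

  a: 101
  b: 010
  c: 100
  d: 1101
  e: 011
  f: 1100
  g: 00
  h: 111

hbadcdff

Read left to right; each codeword is recognised as soon as it completes (prefix code):
  111→h | 010→b | 101→a | 1101→d | 100→c | 1101→d | 1100→f | 1100→f
Decoded message: hbadcdff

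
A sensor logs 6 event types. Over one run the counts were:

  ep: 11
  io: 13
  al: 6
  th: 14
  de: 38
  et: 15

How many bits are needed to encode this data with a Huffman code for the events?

232

Merge the two smallest weights repeatedly:
al(6) + ep(11) → 17
io(13) + th(14) → 27
et(15) + 17 → 32
27 + 32 → 59
de(38) + 59 → 97
The encoded length is the sum of every internal node's weight: 17 + 27 + 32 + 59 + 97 = 232 bits.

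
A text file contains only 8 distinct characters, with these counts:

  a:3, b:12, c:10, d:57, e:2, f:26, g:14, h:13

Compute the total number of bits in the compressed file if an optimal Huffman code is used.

342

Merge the two smallest weights repeatedly:
e(2) + a(3) → 5
5 + c(10) → 15
b(12) + h(13) → 25
g(14) + 15 → 29
25 + f(26) → 51
29 + 51 → 80
d(57) + 80 → 137
Each symbol's bit-cost is frequency × depth; summing gives 342 bits (equivalently 5 + 15 + 25 + 29 + 51 + 80 + 137).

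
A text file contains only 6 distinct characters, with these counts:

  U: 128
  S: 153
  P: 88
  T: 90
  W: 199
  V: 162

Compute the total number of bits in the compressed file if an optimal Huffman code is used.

Build the Huffman tree bottom-up:
combine P(88), T(90) → 178
combine U(128), S(153) → 281
combine V(162), 178 → 340
combine W(199), 281 → 480
combine 340, 480 → 820
Total encoded bits = sum of merged weights = 178 + 281 + 340 + 480 + 820 = 2099.

2099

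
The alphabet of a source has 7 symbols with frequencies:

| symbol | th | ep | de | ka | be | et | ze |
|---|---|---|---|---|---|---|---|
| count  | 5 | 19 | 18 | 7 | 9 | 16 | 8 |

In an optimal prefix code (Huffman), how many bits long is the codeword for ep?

Huffman merges, smallest pair first:
combine th(5), ka(7) → 12
combine ze(8), be(9) → 17
combine 12, et(16) → 28
combine 17, de(18) → 35
combine ep(19), 28 → 47
combine 35, 47 → 82
ep sits 2 levels below the root, so its codeword is 2 bits.

2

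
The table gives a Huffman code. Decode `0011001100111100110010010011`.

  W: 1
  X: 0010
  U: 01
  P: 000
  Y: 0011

Read left to right; each codeword is recognised as soon as it completes (prefix code):
  0011→Y | 0011→Y | 0011→Y | 1→W | 1→W | 0011→Y | 0010→X | 01→U | 0011→Y
Decoded message: YYYWWYXUY

YYYWWYXUY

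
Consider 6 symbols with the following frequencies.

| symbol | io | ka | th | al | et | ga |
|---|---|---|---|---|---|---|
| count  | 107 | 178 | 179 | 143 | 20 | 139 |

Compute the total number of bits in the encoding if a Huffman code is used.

1925

Merge the two smallest weights repeatedly:
et(20) + io(107) → 127
127 + ga(139) → 266
al(143) + ka(178) → 321
th(179) + 266 → 445
321 + 445 → 766
Total encoded bits = sum of merged weights = 127 + 266 + 321 + 445 + 766 = 1925.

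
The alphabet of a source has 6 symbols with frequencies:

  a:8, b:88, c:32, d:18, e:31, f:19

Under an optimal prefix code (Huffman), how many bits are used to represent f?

3

Repeatedly merge the two smallest:
combine a(8), d(18) → 26
combine f(19), 26 → 45
combine e(31), c(32) → 63
combine 45, 63 → 108
combine b(88), 108 → 196
f's leaf is at depth 3, giving a 3-bit codeword.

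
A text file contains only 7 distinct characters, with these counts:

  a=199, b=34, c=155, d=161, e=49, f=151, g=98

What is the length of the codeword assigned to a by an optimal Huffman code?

2

Repeatedly merge the two smallest:
merge b(34) and e(49): 83
merge 83 and g(98): 181
merge f(151) and c(155): 306
merge d(161) and 181: 342
merge a(199) and 306: 505
merge 342 and 505: 847
a's leaf is at depth 2, giving a 2-bit codeword.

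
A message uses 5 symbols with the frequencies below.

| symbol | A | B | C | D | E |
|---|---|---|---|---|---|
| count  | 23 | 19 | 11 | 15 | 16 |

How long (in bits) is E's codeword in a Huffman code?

2

Huffman merges, smallest pair first:
C(11) + D(15) → 26
E(16) + B(19) → 35
A(23) + 26 → 49
35 + 49 → 84
The subtree containing E is merged 2 times, so code length = 2.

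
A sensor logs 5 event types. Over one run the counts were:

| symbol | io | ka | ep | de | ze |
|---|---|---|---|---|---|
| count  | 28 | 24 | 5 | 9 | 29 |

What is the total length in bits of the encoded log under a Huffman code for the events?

204

Greedily combine the two least-frequent nodes:
merge ep(5) and de(9): 14
merge 14 and ka(24): 38
merge io(28) and ze(29): 57
merge 38 and 57: 95
Each symbol's bit-cost is frequency × depth; summing gives 204 bits (equivalently 14 + 38 + 57 + 95).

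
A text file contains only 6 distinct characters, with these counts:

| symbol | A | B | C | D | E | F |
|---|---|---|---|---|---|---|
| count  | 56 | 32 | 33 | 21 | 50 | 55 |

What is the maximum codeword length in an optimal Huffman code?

Merge the two lowest-weight nodes at each step:
merge D(21) and B(32): 53
merge C(33) and E(50): 83
merge 53 and F(55): 108
merge A(56) and 83: 139
merge 108 and 139: 247
The first pair merged (D, B) ends up deepest, at depth 3.

3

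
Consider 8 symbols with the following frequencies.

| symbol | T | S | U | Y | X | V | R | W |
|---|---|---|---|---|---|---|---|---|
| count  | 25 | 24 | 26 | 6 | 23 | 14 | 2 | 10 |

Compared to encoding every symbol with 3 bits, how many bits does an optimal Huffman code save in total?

Fixed-length: 3 bits × 130 symbols = 390 bits.
Huffman merges:
merge R(2) and Y(6): 8
merge 8 and W(10): 18
merge V(14) and 18: 32
merge X(23) and S(24): 47
merge T(25) and U(26): 51
merge 32 and 47: 79
merge 51 and 79: 130
Huffman total = 8 + 18 + 32 + 47 + 51 + 79 + 130 = 365 bits.
Saving = 390 − 365 = 25 bits.

25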